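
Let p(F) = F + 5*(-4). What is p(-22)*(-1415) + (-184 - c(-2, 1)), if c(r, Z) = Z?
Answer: 59245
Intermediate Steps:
p(F) = -20 + F (p(F) = F - 20 = -20 + F)
p(-22)*(-1415) + (-184 - c(-2, 1)) = (-20 - 22)*(-1415) + (-184 - 1*1) = -42*(-1415) + (-184 - 1) = 59430 - 185 = 59245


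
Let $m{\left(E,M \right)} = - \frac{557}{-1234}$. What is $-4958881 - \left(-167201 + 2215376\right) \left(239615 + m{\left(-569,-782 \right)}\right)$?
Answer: $- \frac{605621700631879}{1234} \approx -4.9078 \cdot 10^{11}$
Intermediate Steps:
$m{\left(E,M \right)} = \frac{557}{1234}$ ($m{\left(E,M \right)} = \left(-557\right) \left(- \frac{1}{1234}\right) = \frac{557}{1234}$)
$-4958881 - \left(-167201 + 2215376\right) \left(239615 + m{\left(-569,-782 \right)}\right) = -4958881 - \left(-167201 + 2215376\right) \left(239615 + \frac{557}{1234}\right) = -4958881 - 2048175 \cdot \frac{295685467}{1234} = -4958881 - \frac{605615581372725}{1234} = - \frac{605621700631879}{1234}$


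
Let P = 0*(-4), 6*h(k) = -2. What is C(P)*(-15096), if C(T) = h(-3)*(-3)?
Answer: -15096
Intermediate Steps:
h(k) = -1/3 (h(k) = (1/6)*(-2) = -1/3)
P = 0
C(T) = 1 (C(T) = -1/3*(-3) = 1)
C(P)*(-15096) = 1*(-15096) = -15096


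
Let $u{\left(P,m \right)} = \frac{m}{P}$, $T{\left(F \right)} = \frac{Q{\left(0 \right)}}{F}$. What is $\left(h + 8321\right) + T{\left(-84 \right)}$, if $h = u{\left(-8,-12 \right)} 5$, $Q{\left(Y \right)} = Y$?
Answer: $\frac{16657}{2} \approx 8328.5$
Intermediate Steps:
$T{\left(F \right)} = 0$ ($T{\left(F \right)} = \frac{0}{F} = 0$)
$h = \frac{15}{2}$ ($h = - \frac{12}{-8} \cdot 5 = \left(-12\right) \left(- \frac{1}{8}\right) 5 = \frac{3}{2} \cdot 5 = \frac{15}{2} \approx 7.5$)
$\left(h + 8321\right) + T{\left(-84 \right)} = \left(\frac{15}{2} + 8321\right) + 0 = \frac{16657}{2} + 0 = \frac{16657}{2}$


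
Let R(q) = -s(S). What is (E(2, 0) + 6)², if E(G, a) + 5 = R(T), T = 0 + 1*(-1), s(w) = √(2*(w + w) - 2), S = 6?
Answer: (1 - √22)² ≈ 13.619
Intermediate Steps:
s(w) = √(-2 + 4*w) (s(w) = √(2*(2*w) - 2) = √(4*w - 2) = √(-2 + 4*w))
T = -1 (T = 0 - 1 = -1)
R(q) = -√22 (R(q) = -√(-2 + 4*6) = -√(-2 + 24) = -√22)
E(G, a) = -5 - √22
(E(2, 0) + 6)² = ((-5 - √22) + 6)² = (1 - √22)²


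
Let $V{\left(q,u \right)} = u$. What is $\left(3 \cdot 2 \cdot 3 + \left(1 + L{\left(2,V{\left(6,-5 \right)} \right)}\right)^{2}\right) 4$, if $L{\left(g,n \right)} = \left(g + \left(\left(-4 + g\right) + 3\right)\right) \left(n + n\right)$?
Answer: $3436$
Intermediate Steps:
$L{\left(g,n \right)} = 2 n \left(-1 + 2 g\right)$ ($L{\left(g,n \right)} = \left(g + \left(-1 + g\right)\right) 2 n = \left(-1 + 2 g\right) 2 n = 2 n \left(-1 + 2 g\right)$)
$\left(3 \cdot 2 \cdot 3 + \left(1 + L{\left(2,V{\left(6,-5 \right)} \right)}\right)^{2}\right) 4 = \left(3 \cdot 2 \cdot 3 + \left(1 + 2 \left(-5\right) \left(-1 + 2 \cdot 2\right)\right)^{2}\right) 4 = \left(6 \cdot 3 + \left(1 + 2 \left(-5\right) \left(-1 + 4\right)\right)^{2}\right) 4 = \left(18 + \left(1 + 2 \left(-5\right) 3\right)^{2}\right) 4 = \left(18 + \left(1 - 30\right)^{2}\right) 4 = \left(18 + \left(-29\right)^{2}\right) 4 = \left(18 + 841\right) 4 = 859 \cdot 4 = 3436$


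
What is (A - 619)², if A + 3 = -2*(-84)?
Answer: 206116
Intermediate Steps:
A = 165 (A = -3 - 2*(-84) = -3 + 168 = 165)
(A - 619)² = (165 - 619)² = (-454)² = 206116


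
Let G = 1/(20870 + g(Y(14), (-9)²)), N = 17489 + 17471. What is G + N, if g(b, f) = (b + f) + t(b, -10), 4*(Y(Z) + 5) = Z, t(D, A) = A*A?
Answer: 1471781042/42099 ≈ 34960.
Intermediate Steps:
t(D, A) = A²
Y(Z) = -5 + Z/4
g(b, f) = 100 + b + f (g(b, f) = (b + f) + (-10)² = (b + f) + 100 = 100 + b + f)
N = 34960
G = 2/42099 (G = 1/(20870 + (100 + (-5 + (¼)*14) + (-9)²)) = 1/(20870 + (100 + (-5 + 7/2) + 81)) = 1/(20870 + (100 - 3/2 + 81)) = 1/(20870 + 359/2) = 1/(42099/2) = 2/42099 ≈ 4.7507e-5)
G + N = 2/42099 + 34960 = 1471781042/42099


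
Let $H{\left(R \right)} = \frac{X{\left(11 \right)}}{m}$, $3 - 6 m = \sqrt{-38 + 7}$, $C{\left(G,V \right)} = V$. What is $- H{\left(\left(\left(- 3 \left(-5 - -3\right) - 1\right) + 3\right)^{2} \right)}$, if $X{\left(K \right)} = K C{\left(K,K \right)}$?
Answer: $- \frac{1089}{20} - \frac{363 i \sqrt{31}}{20} \approx -54.45 - 101.05 i$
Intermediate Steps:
$m = \frac{1}{2} - \frac{i \sqrt{31}}{6}$ ($m = \frac{1}{2} - \frac{\sqrt{-38 + 7}}{6} = \frac{1}{2} - \frac{\sqrt{-31}}{6} = \frac{1}{2} - \frac{i \sqrt{31}}{6} \approx 0.5 - 0.92796 i$)
$X{\left(K \right)} = K^{2}$ ($X{\left(K \right)} = K K = K^{2}$)
$H{\left(R \right)} = \frac{121}{\frac{1}{2} - \frac{i \sqrt{31}}{6}}$ ($H{\left(R \right)} = \frac{11^{2}}{\frac{1}{2} - \frac{i \sqrt{31}}{6}} = \frac{121}{\frac{1}{2} - \frac{i \sqrt{31}}{6}}$)
$- H{\left(\left(\left(- 3 \left(-5 - -3\right) - 1\right) + 3\right)^{2} \right)} = - (\frac{1089}{20} + \frac{363 i \sqrt{31}}{20}) = - \frac{1089}{20} - \frac{363 i \sqrt{31}}{20}$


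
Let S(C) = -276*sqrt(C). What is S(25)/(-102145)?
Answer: 276/20429 ≈ 0.013510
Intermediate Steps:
S(25)/(-102145) = -276*sqrt(25)/(-102145) = -276*5*(-1/102145) = -1380*(-1/102145) = 276/20429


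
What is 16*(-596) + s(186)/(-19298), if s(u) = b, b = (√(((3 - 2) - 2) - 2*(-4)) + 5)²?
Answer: -92012880/9649 - 5*√7/9649 ≈ -9536.0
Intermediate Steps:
b = (5 + √7)² (b = (√((1 - 2) + 8) + 5)² = (√(-1 + 8) + 5)² = (√7 + 5)² = (5 + √7)² ≈ 58.458)
s(u) = (5 + √7)²
16*(-596) + s(186)/(-19298) = 16*(-596) + (5 + √7)²/(-19298) = -9536 + (5 + √7)²*(-1/19298) = -9536 - (5 + √7)²/19298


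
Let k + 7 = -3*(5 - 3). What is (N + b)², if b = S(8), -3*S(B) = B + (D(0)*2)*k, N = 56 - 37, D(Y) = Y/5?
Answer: 2401/9 ≈ 266.78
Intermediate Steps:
D(Y) = Y/5 (D(Y) = Y*(⅕) = Y/5)
k = -13 (k = -7 - 3*(5 - 3) = -7 - 3*2 = -7 - 6 = -13)
N = 19
S(B) = -B/3 (S(B) = -(B + (((⅕)*0)*2)*(-13))/3 = -(B + (0*2)*(-13))/3 = -(B + 0*(-13))/3 = -(B + 0)/3 = -B/3)
b = -8/3 (b = -⅓*8 = -8/3 ≈ -2.6667)
(N + b)² = (19 - 8/3)² = (49/3)² = 2401/9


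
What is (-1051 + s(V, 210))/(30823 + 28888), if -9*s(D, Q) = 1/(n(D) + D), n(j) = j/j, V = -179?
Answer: -1683701/95657022 ≈ -0.017601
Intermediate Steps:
n(j) = 1
s(D, Q) = -1/(9*(1 + D))
(-1051 + s(V, 210))/(30823 + 28888) = (-1051 - 1/(9 + 9*(-179)))/(30823 + 28888) = (-1051 - 1/(9 - 1611))/59711 = (-1051 - 1/(-1602))*(1/59711) = (-1051 - 1*(-1/1602))*(1/59711) = (-1051 + 1/1602)*(1/59711) = -1683701/1602*1/59711 = -1683701/95657022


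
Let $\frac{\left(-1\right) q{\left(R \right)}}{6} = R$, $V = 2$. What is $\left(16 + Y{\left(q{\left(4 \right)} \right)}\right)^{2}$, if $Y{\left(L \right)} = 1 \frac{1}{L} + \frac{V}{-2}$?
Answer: $\frac{128881}{576} \approx 223.75$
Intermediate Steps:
$q{\left(R \right)} = - 6 R$
$Y{\left(L \right)} = -1 + \frac{1}{L}$ ($Y{\left(L \right)} = 1 \frac{1}{L} + \frac{2}{-2} = \frac{1}{L} + 2 \left(- \frac{1}{2}\right) = \frac{1}{L} - 1 = -1 + \frac{1}{L}$)
$\left(16 + Y{\left(q{\left(4 \right)} \right)}\right)^{2} = \left(16 + \frac{1 - \left(-6\right) 4}{\left(-6\right) 4}\right)^{2} = \left(16 + \frac{1 - -24}{-24}\right)^{2} = \left(16 - \frac{1 + 24}{24}\right)^{2} = \left(16 - \frac{25}{24}\right)^{2} = \left(\frac{359}{24}\right)^{2} = \frac{128881}{576}$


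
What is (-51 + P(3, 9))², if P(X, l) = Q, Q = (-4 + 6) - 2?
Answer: 2601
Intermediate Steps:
Q = 0 (Q = 2 - 2 = 0)
P(X, l) = 0
(-51 + P(3, 9))² = (-51 + 0)² = (-51)² = 2601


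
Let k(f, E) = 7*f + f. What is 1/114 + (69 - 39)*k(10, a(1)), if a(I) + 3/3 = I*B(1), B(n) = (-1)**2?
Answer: 273601/114 ≈ 2400.0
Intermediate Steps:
B(n) = 1
a(I) = -1 + I (a(I) = -1 + I*1 = -1 + I)
k(f, E) = 8*f
1/114 + (69 - 39)*k(10, a(1)) = 1/114 + (69 - 39)*(8*10) = 1/114 + 30*80 = 1/114 + 2400 = 273601/114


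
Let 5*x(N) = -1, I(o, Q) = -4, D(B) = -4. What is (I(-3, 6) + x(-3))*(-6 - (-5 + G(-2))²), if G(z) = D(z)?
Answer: 1827/5 ≈ 365.40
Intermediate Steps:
x(N) = -⅕ (x(N) = (⅕)*(-1) = -⅕)
G(z) = -4
(I(-3, 6) + x(-3))*(-6 - (-5 + G(-2))²) = (-4 - ⅕)*(-6 - (-5 - 4)²) = -21*(-6 - 1*(-9)²)/5 = -21*(-6 - 1*81)/5 = -21*(-6 - 81)/5 = -21/5*(-87) = 1827/5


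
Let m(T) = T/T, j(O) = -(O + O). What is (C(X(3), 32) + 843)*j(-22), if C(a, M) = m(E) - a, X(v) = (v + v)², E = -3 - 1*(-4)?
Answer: 35552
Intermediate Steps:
j(O) = -2*O
E = 1 (E = -3 + 4 = 1)
X(v) = 4*v² (X(v) = (2*v)² = 4*v²)
m(T) = 1
C(a, M) = 1 - a
(C(X(3), 32) + 843)*j(-22) = ((1 - 4*3²) + 843)*(-2*(-22)) = ((1 - 4*9) + 843)*44 = ((1 - 1*36) + 843)*44 = ((1 - 36) + 843)*44 = (-35 + 843)*44 = 808*44 = 35552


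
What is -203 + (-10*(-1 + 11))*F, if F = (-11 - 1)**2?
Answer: -14603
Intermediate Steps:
F = 144 (F = (-12)**2 = 144)
-203 + (-10*(-1 + 11))*F = -203 - 10*(-1 + 11)*144 = -203 - 10*10*144 = -203 - 100*144 = -203 - 14400 = -14603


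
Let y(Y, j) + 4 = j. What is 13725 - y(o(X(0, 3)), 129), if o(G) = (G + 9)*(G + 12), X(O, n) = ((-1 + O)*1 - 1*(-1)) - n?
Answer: 13600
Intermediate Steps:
X(O, n) = O - n (X(O, n) = ((-1 + O) + 1) - n = O - n)
o(G) = (9 + G)*(12 + G)
y(Y, j) = -4 + j
13725 - y(o(X(0, 3)), 129) = 13725 - (-4 + 129) = 13725 - 1*125 = 13725 - 125 = 13600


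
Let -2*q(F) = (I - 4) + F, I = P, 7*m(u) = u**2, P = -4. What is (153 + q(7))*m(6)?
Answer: 5526/7 ≈ 789.43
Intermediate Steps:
m(u) = u**2/7
I = -4
q(F) = 4 - F/2 (q(F) = -((-4 - 4) + F)/2 = -(-8 + F)/2 = 4 - F/2)
(153 + q(7))*m(6) = (153 + (4 - 1/2*7))*((1/7)*6**2) = (153 + (4 - 7/2))*((1/7)*36) = (153 + 1/2)*(36/7) = (307/2)*(36/7) = 5526/7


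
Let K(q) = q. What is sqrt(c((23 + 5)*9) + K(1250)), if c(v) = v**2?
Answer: sqrt(64754) ≈ 254.47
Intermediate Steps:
sqrt(c((23 + 5)*9) + K(1250)) = sqrt(((23 + 5)*9)**2 + 1250) = sqrt((28*9)**2 + 1250) = sqrt(252**2 + 1250) = sqrt(63504 + 1250) = sqrt(64754)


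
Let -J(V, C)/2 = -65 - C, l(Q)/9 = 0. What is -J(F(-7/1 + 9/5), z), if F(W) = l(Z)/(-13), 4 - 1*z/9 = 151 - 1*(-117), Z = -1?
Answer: 4622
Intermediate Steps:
l(Q) = 0 (l(Q) = 9*0 = 0)
z = -2376 (z = 36 - 9*(151 - 1*(-117)) = 36 - 9*(151 + 117) = 36 - 9*268 = 36 - 2412 = -2376)
F(W) = 0 (F(W) = 0/(-13) = 0*(-1/13) = 0)
J(V, C) = 130 + 2*C (J(V, C) = -2*(-65 - C) = 130 + 2*C)
-J(F(-7/1 + 9/5), z) = -(130 + 2*(-2376)) = -(130 - 4752) = -1*(-4622) = 4622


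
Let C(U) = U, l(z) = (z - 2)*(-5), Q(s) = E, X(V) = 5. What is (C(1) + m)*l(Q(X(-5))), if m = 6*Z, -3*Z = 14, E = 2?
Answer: 0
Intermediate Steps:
Q(s) = 2
Z = -14/3 (Z = -⅓*14 = -14/3 ≈ -4.6667)
m = -28 (m = 6*(-14/3) = -28)
l(z) = 10 - 5*z (l(z) = (-2 + z)*(-5) = 10 - 5*z)
(C(1) + m)*l(Q(X(-5))) = (1 - 28)*(10 - 5*2) = -27*(10 - 10) = -27*0 = 0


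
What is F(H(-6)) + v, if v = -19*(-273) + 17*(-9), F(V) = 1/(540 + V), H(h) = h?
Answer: 2688157/534 ≈ 5034.0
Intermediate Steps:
v = 5034 (v = 5187 - 153 = 5034)
F(H(-6)) + v = 1/(540 - 6) + 5034 = 1/534 + 5034 = 2688157/534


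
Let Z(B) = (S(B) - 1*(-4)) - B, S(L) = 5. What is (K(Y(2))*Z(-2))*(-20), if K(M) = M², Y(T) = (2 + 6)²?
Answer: -901120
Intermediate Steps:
Y(T) = 64 (Y(T) = 8² = 64)
Z(B) = 9 - B (Z(B) = (5 - 1*(-4)) - B = (5 + 4) - B = 9 - B)
(K(Y(2))*Z(-2))*(-20) = (64²*(9 - 1*(-2)))*(-20) = (4096*(9 + 2))*(-20) = (4096*11)*(-20) = 45056*(-20) = -901120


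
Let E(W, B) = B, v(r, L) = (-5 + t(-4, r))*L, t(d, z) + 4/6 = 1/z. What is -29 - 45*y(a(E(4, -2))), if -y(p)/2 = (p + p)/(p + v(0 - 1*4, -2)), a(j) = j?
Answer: -3871/59 ≈ -65.610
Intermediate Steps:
t(d, z) = -2/3 + 1/z
v(r, L) = L*(-17/3 + 1/r) (v(r, L) = (-5 + (-2/3 + 1/r))*L = (-17/3 + 1/r)*L = L*(-17/3 + 1/r))
y(p) = -4*p/(71/6 + p) (y(p) = -2*(p + p)/(p + (-17/3*(-2) - 2/(0 - 1*4))) = -2*2*p/(p + (34/3 - 2/(0 - 4))) = -2*2*p/(p + (34/3 - 2/(-4))) = -2*2*p/(p + (34/3 - 2*(-1/4))) = -2*2*p/(p + (34/3 + 1/2)) = -2*2*p/(p + 71/6) = -2*2*p/(71/6 + p) = -4*p/(71/6 + p))
-29 - 45*y(a(E(4, -2))) = -29 - (-1080)*(-2)/(71 + 6*(-2)) = -29 - (-1080)*(-2)/(71 - 12) = -29 - (-1080)*(-2)/59 = -29 - 45*48/59 = -29 - 2160/59 = -3871/59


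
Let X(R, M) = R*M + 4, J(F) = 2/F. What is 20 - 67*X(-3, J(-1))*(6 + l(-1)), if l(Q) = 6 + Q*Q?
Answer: -8690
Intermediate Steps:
X(R, M) = 4 + M*R (X(R, M) = M*R + 4 = 4 + M*R)
l(Q) = 6 + Q**2
20 - 67*X(-3, J(-1))*(6 + l(-1)) = 20 - 67*(4 + (2/(-1))*(-3))*(6 + (6 + (-1)**2)) = 20 - 67*(4 + (2*(-1))*(-3))*(6 + (6 + 1)) = 20 - 67*(4 - 2*(-3))*(6 + 7) = 20 - 67*(4 + 6)*13 = 20 - 670*13 = 20 - 67*130 = 20 - 8710 = -8690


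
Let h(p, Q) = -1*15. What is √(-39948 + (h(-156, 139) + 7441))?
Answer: I*√32522 ≈ 180.34*I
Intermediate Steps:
h(p, Q) = -15
√(-39948 + (h(-156, 139) + 7441)) = √(-39948 + (-15 + 7441)) = √(-39948 + 7426) = √(-32522) = I*√32522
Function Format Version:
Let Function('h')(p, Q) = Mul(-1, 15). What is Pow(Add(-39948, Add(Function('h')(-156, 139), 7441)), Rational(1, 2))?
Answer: Mul(I, Pow(32522, Rational(1, 2))) ≈ Mul(180.34, I)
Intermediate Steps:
Function('h')(p, Q) = -15
Pow(Add(-39948, Add(Function('h')(-156, 139), 7441)), Rational(1, 2)) = Pow(Add(-39948, Add(-15, 7441)), Rational(1, 2)) = Pow(Add(-39948, 7426), Rational(1, 2)) = Pow(-32522, Rational(1, 2)) = Mul(I, Pow(32522, Rational(1, 2)))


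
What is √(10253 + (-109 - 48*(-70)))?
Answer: 8*√211 ≈ 116.21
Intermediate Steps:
√(10253 + (-109 - 48*(-70))) = √(10253 + (-109 + 3360)) = √(10253 + 3251) = √13504 = 8*√211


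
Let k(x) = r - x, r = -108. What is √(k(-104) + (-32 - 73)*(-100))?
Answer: 16*√41 ≈ 102.45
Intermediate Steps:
k(x) = -108 - x
√(k(-104) + (-32 - 73)*(-100)) = √((-108 - 1*(-104)) + (-32 - 73)*(-100)) = √((-108 + 104) - 105*(-100)) = √(-4 + 10500) = √10496 = 16*√41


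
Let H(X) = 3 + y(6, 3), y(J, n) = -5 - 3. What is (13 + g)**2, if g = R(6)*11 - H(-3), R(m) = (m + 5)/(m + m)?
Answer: 113569/144 ≈ 788.67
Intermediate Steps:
y(J, n) = -8
R(m) = (5 + m)/(2*m) (R(m) = (5 + m)/((2*m)) = (5 + m)*(1/(2*m)) = (5 + m)/(2*m))
H(X) = -5 (H(X) = 3 - 8 = -5)
g = 181/12 (g = ((1/2)*(5 + 6)/6)*11 - 1*(-5) = ((1/2)*(1/6)*11)*11 + 5 = (11/12)*11 + 5 = 121/12 + 5 = 181/12 ≈ 15.083)
(13 + g)**2 = (13 + 181/12)**2 = (337/12)**2 = 113569/144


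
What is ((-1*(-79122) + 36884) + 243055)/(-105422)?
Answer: -359061/105422 ≈ -3.4059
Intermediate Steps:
((-1*(-79122) + 36884) + 243055)/(-105422) = ((79122 + 36884) + 243055)*(-1/105422) = (116006 + 243055)*(-1/105422) = 359061*(-1/105422) = -359061/105422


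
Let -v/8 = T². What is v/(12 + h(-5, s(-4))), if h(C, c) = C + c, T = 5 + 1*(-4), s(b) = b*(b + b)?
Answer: -8/39 ≈ -0.20513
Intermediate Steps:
s(b) = 2*b² (s(b) = b*(2*b) = 2*b²)
T = 1 (T = 5 - 4 = 1)
v = -8 (v = -8*1² = -8*1 = -8)
v/(12 + h(-5, s(-4))) = -8/(12 + (-5 + 2*(-4)²)) = -8/(12 + (-5 + 2*16)) = -8/(12 + (-5 + 32)) = -8/(12 + 27) = -8/39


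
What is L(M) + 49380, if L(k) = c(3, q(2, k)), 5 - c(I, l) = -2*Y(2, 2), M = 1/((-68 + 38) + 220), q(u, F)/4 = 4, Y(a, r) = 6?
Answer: 49397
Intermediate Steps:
q(u, F) = 16 (q(u, F) = 4*4 = 16)
M = 1/190 (M = 1/(-30 + 220) = 1/190 ≈ 0.0052632)
c(I, l) = 17 (c(I, l) = 5 - (-2)*6 = 5 - 1*(-12) = 5 + 12 = 17)
L(k) = 17
L(M) + 49380 = 17 + 49380 = 49397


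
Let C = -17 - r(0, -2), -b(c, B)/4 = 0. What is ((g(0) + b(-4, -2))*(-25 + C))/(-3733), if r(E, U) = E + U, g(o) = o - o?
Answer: 0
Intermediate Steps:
b(c, B) = 0 (b(c, B) = -4*0 = 0)
g(o) = 0
C = -15 (C = -17 - (0 - 2) = -17 - 1*(-2) = -17 + 2 = -15)
((g(0) + b(-4, -2))*(-25 + C))/(-3733) = ((0 + 0)*(-25 - 15))/(-3733) = (0*(-40))*(-1/3733) = 0*(-1/3733) = 0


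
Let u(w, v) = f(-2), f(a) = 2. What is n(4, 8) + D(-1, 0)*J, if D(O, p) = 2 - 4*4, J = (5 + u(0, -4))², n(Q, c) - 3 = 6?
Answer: -677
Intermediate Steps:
n(Q, c) = 9 (n(Q, c) = 3 + 6 = 9)
u(w, v) = 2
J = 49 (J = (5 + 2)² = 7² = 49)
D(O, p) = -14 (D(O, p) = 2 - 16 = -14)
n(4, 8) + D(-1, 0)*J = 9 - 14*49 = 9 - 686 = -677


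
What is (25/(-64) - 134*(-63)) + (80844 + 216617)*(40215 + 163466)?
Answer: 3877578392487/64 ≈ 6.0587e+10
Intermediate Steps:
(25/(-64) - 134*(-63)) + (80844 + 216617)*(40215 + 163466) = (25*(-1/64) + 8442) + 297461*203681 = (-25/64 + 8442) + 60587153941 = 540263/64 + 60587153941 = 3877578392487/64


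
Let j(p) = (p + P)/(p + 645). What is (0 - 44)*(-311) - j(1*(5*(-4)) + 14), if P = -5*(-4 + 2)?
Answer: 8744072/639 ≈ 13684.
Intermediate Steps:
P = 10 (P = -5*(-2) = 10)
j(p) = (10 + p)/(645 + p) (j(p) = (p + 10)/(p + 645) = (10 + p)/(645 + p))
(0 - 44)*(-311) - j(1*(5*(-4)) + 14) = (0 - 44)*(-311) - (10 + (1*(5*(-4)) + 14))/(645 + (1*(5*(-4)) + 14)) = -44*(-311) - (10 + (1*(-20) + 14))/(645 + (1*(-20) + 14)) = 13684 - (10 + (-20 + 14))/(645 + (-20 + 14)) = 13684 - (10 - 6)/(645 - 6) = 13684 - 4/639 = 8744072/639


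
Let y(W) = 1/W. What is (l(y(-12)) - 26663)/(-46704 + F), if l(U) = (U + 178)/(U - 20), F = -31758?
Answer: 3213959/9454671 ≈ 0.33993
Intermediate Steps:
l(U) = (178 + U)/(-20 + U)
(l(y(-12)) - 26663)/(-46704 + F) = ((178 + 1/(-12))/(-20 + 1/(-12)) - 26663)/(-46704 - 31758) = ((178 - 1/12)/(-20 - 1/12) - 26663)/(-78462) = ((2135/12)/(-241/12) - 26663)*(-1/78462) = (-12/241*2135/12 - 26663)*(-1/78462) = (-2135/241 - 26663)*(-1/78462) = -6427918/241*(-1/78462) = 3213959/9454671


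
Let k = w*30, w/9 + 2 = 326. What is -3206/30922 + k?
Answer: 1352526677/15461 ≈ 87480.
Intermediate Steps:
w = 2916 (w = -18 + 9*326 = -18 + 2934 = 2916)
k = 87480 (k = 2916*30 = 87480)
-3206/30922 + k = -3206/30922 + 87480 = -3206*1/30922 + 87480 = -1603/15461 + 87480 = 1352526677/15461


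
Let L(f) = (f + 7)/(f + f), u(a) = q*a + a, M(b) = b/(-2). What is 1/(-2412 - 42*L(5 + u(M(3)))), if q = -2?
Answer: -13/31923 ≈ -0.00040723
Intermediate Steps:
M(b) = -b/2 (M(b) = b*(-1/2) = -b/2)
u(a) = -a (u(a) = -2*a + a = -a)
L(f) = (7 + f)/(2*f) (L(f) = (7 + f)/((2*f)) = (7 + f)*(1/(2*f)) = (7 + f)/(2*f))
1/(-2412 - 42*L(5 + u(M(3)))) = 1/(-2412 - 21*(7 + (5 - (-1)*3/2))/(5 - (-1)*3/2)) = 1/(-2412 - 21*(7 + (5 - 1*(-3/2)))/(5 - 1*(-3/2))) = 1/(-2412 - 21*(7 + (5 + 3/2))/(5 + 3/2)) = 1/(-2412 - 21*(7 + 13/2)/13/2) = 1/(-2412 - 21*2*27/(13*2)) = 1/(-2412 - 42*27/26) = 1/(-2412 - 567/13) = 1/(-31923/13) = -13/31923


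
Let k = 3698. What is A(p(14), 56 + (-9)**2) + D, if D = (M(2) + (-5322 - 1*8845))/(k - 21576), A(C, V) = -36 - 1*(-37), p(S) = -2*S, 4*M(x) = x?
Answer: 64089/35756 ≈ 1.7924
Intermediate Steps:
M(x) = x/4
A(C, V) = 1 (A(C, V) = -36 + 37 = 1)
D = 28333/35756 (D = ((1/4)*2 + (-5322 - 1*8845))/(3698 - 21576) = (1/2 + (-5322 - 8845))/(-17878) = (1/2 - 14167)*(-1/17878) = -28333/2*(-1/17878) = 28333/35756 ≈ 0.79240)
A(p(14), 56 + (-9)**2) + D = 1 + 28333/35756 = 64089/35756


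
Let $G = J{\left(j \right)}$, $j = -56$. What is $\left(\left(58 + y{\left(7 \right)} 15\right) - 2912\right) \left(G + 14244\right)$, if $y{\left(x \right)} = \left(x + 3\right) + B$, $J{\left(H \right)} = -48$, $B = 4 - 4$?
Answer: $-38385984$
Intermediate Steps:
$B = 0$
$y{\left(x \right)} = 3 + x$ ($y{\left(x \right)} = \left(x + 3\right) + 0 = \left(3 + x\right) + 0 = 3 + x$)
$G = -48$
$\left(\left(58 + y{\left(7 \right)} 15\right) - 2912\right) \left(G + 14244\right) = \left(\left(58 + \left(3 + 7\right) 15\right) - 2912\right) \left(-48 + 14244\right) = \left(\left(58 + 10 \cdot 15\right) - 2912\right) 14196 = \left(\left(58 + 150\right) - 2912\right) 14196 = \left(208 - 2912\right) 14196 = \left(-2704\right) 14196 = -38385984$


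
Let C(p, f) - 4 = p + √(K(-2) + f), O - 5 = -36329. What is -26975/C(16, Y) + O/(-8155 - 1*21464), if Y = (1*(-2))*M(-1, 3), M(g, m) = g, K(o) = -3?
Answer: -1773876064/1319691 + 26975*I/401 ≈ -1344.2 + 67.269*I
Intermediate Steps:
O = -36324 (O = 5 - 36329 = -36324)
Y = 2 (Y = (1*(-2))*(-1) = -2*(-1) = 2)
C(p, f) = 4 + p + √(-3 + f) (C(p, f) = 4 + (p + √(-3 + f)) = 4 + p + √(-3 + f))
-26975/C(16, Y) + O/(-8155 - 1*21464) = -26975/(4 + 16 + √(-3 + 2)) - 36324/(-8155 - 1*21464) = -26975/(4 + 16 + √(-1)) - 36324/(-8155 - 21464) = -26975/(4 + 16 + I) - 36324/(-29619) = -26975*(20 - I)/401 - 36324*(-1/29619) = -26975*(20 - I)/401 + 4036/3291 = 4036/3291 - 26975*(20 - I)/401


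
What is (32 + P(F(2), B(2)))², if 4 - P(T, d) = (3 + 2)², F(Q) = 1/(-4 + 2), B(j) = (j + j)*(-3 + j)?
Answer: 121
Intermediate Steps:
B(j) = 2*j*(-3 + j) (B(j) = (2*j)*(-3 + j) = 2*j*(-3 + j))
F(Q) = -½ (F(Q) = 1/(-2) = -½)
P(T, d) = -21 (P(T, d) = 4 - (3 + 2)² = 4 - 1*5² = 4 - 1*25 = 4 - 25 = -21)
(32 + P(F(2), B(2)))² = (32 - 21)² = 11² = 121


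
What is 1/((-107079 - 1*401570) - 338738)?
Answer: -1/847387 ≈ -1.1801e-6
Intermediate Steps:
1/((-107079 - 1*401570) - 338738) = 1/((-107079 - 401570) - 338738) = 1/(-508649 - 338738) = 1/(-847387) = -1/847387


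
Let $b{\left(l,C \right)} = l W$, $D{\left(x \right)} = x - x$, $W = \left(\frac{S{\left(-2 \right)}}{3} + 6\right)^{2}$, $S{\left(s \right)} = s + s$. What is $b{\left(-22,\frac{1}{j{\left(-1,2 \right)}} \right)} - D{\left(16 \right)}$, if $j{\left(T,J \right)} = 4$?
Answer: $- \frac{4312}{9} \approx -479.11$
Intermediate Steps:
$S{\left(s \right)} = 2 s$
$W = \frac{196}{9}$ ($W = \left(\frac{2 \left(-2\right)}{3} + 6\right)^{2} = \left(\left(-4\right) \frac{1}{3} + 6\right)^{2} = \left(- \frac{4}{3} + 6\right)^{2} = \left(\frac{14}{3}\right)^{2} = \frac{196}{9} \approx 21.778$)
$D{\left(x \right)} = 0$
$b{\left(l,C \right)} = \frac{196 l}{9}$ ($b{\left(l,C \right)} = l \frac{196}{9} = \frac{196 l}{9}$)
$b{\left(-22,\frac{1}{j{\left(-1,2 \right)}} \right)} - D{\left(16 \right)} = \frac{196}{9} \left(-22\right) - 0 = - \frac{4312}{9} + 0 = - \frac{4312}{9}$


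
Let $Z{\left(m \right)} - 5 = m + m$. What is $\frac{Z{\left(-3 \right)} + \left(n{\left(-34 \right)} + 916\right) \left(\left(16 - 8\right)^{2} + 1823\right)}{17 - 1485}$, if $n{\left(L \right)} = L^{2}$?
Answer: $- \frac{3909863}{1468} \approx -2663.4$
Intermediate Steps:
$Z{\left(m \right)} = 5 + 2 m$ ($Z{\left(m \right)} = 5 + \left(m + m\right) = 5 + 2 m$)
$\frac{Z{\left(-3 \right)} + \left(n{\left(-34 \right)} + 916\right) \left(\left(16 - 8\right)^{2} + 1823\right)}{17 - 1485} = \frac{\left(5 + 2 \left(-3\right)\right) + \left(\left(-34\right)^{2} + 916\right) \left(\left(16 - 8\right)^{2} + 1823\right)}{17 - 1485} = \frac{\left(5 - 6\right) + \left(1156 + 916\right) \left(8^{2} + 1823\right)}{-1468} = \left(-1 + 2072 \left(64 + 1823\right)\right) \left(- \frac{1}{1468}\right) = \left(-1 + 2072 \cdot 1887\right) \left(- \frac{1}{1468}\right) = \left(-1 + 3909864\right) \left(- \frac{1}{1468}\right) = 3909863 \left(- \frac{1}{1468}\right) = - \frac{3909863}{1468}$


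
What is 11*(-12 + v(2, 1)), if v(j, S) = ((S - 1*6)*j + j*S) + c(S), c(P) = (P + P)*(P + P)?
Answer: -176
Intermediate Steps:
c(P) = 4*P² (c(P) = (2*P)*(2*P) = 4*P²)
v(j, S) = 4*S² + S*j + j*(-6 + S) (v(j, S) = ((S - 1*6)*j + j*S) + 4*S² = ((S - 6)*j + S*j) + 4*S² = ((-6 + S)*j + S*j) + 4*S² = (j*(-6 + S) + S*j) + 4*S² = (S*j + j*(-6 + S)) + 4*S² = 4*S² + S*j + j*(-6 + S))
11*(-12 + v(2, 1)) = 11*(-12 + (-6*2 + 4*1² + 2*1*2)) = 11*(-12 + (-12 + 4*1 + 4)) = 11*(-12 + (-12 + 4 + 4)) = 11*(-12 - 4) = 11*(-16) = -176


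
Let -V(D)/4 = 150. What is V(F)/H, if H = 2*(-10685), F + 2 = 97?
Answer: 60/2137 ≈ 0.028077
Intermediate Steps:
F = 95 (F = -2 + 97 = 95)
V(D) = -600 (V(D) = -4*150 = -600)
H = -21370
V(F)/H = -600/(-21370) = -600*(-1/21370) = 60/2137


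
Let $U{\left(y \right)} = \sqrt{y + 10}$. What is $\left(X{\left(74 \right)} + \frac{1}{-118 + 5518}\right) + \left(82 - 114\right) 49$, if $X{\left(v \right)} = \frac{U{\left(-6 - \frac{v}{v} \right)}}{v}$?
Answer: $- \frac{8467199}{5400} + \frac{\sqrt{3}}{74} \approx -1568.0$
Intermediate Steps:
$U{\left(y \right)} = \sqrt{10 + y}$
$X{\left(v \right)} = \frac{\sqrt{3}}{v}$ ($X{\left(v \right)} = \frac{\sqrt{10 - \left(6 + \frac{v}{v}\right)}}{v} = \frac{\sqrt{10 - 7}}{v} = \frac{\sqrt{3}}{v}$)
$\left(X{\left(74 \right)} + \frac{1}{-118 + 5518}\right) + \left(82 - 114\right) 49 = \left(\frac{\sqrt{3}}{74} + \frac{1}{-118 + 5518}\right) + \left(82 - 114\right) 49 = \left(\sqrt{3} \cdot \frac{1}{74} + \frac{1}{5400}\right) + \left(82 - 114\right) 49 = \left(\frac{\sqrt{3}}{74} + \frac{1}{5400}\right) - 1568 = \left(\frac{1}{5400} + \frac{\sqrt{3}}{74}\right) - 1568 = - \frac{8467199}{5400} + \frac{\sqrt{3}}{74}$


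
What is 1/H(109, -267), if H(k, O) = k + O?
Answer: -1/158 ≈ -0.0063291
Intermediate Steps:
H(k, O) = O + k
1/H(109, -267) = 1/(-267 + 109) = 1/(-158) = -1/158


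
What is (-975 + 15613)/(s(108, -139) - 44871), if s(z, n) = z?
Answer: -14638/44763 ≈ -0.32701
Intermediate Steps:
(-975 + 15613)/(s(108, -139) - 44871) = (-975 + 15613)/(108 - 44871) = 14638/(-44763) = 14638*(-1/44763) = -14638/44763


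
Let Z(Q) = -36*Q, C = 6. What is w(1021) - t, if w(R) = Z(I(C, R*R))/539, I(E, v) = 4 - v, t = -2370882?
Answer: 119584830/49 ≈ 2.4405e+6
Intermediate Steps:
w(R) = -144/539 + 36*R**2/539 (w(R) = -36*(4 - R*R)/539 = -36*(4 - R**2)*(1/539) = (-144 + 36*R**2)*(1/539) = -144/539 + 36*R**2/539)
w(1021) - t = (-144/539 + (36/539)*1021**2) - 1*(-2370882) = (-144/539 + (36/539)*1042441) + 2370882 = (-144/539 + 37527876/539) + 2370882 = 3411612/49 + 2370882 = 119584830/49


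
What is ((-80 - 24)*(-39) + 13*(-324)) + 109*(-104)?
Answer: -11492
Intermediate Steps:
((-80 - 24)*(-39) + 13*(-324)) + 109*(-104) = (-104*(-39) - 4212) - 11336 = (4056 - 4212) - 11336 = -156 - 11336 = -11492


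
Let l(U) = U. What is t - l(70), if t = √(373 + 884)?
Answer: -70 + √1257 ≈ -34.546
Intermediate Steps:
t = √1257 ≈ 35.454
t - l(70) = √1257 - 1*70 = √1257 - 70 = -70 + √1257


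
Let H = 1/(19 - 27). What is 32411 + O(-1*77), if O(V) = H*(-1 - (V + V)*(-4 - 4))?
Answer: 260521/8 ≈ 32565.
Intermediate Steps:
H = -1/8 (H = 1/(-8) = -1/8 ≈ -0.12500)
O(V) = 1/8 - 2*V (O(V) = -(-1 - (V + V)*(-4 - 4))/8 = -(-1 - 2*V*(-8))/8 = -(-1 - (-16)*V)/8 = -(-1 + 16*V)/8 = 1/8 - 2*V)
32411 + O(-1*77) = 32411 + (1/8 - (-2)*77) = 32411 + (1/8 - 2*(-77)) = 32411 + (1/8 + 154) = 32411 + 1233/8 = 260521/8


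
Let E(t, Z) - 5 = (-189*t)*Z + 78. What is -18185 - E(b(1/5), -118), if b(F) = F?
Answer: -113642/5 ≈ -22728.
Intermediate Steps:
E(t, Z) = 83 - 189*Z*t (E(t, Z) = 5 + ((-189*t)*Z + 78) = 5 + (-189*Z*t + 78) = 5 + (78 - 189*Z*t) = 83 - 189*Z*t)
-18185 - E(b(1/5), -118) = -18185 - (83 - 189*(-118)/5) = -18185 - (83 - 189*(-118)*⅕) = -18185 - (83 + 22302/5) = -18185 - 1*22717/5 = -18185 - 22717/5 = -113642/5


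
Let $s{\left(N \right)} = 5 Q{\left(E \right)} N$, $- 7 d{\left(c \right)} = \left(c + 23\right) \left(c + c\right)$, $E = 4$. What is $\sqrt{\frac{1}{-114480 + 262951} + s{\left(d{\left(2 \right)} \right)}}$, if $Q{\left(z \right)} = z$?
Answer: $\frac{i \sqrt{308610922498921}}{1039297} \approx 16.903 i$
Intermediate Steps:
$d{\left(c \right)} = - \frac{2 c \left(23 + c\right)}{7}$ ($d{\left(c \right)} = - \frac{\left(c + 23\right) \left(c + c\right)}{7} = - \frac{\left(23 + c\right) 2 c}{7} = - \frac{2 c \left(23 + c\right)}{7}$)
$s{\left(N \right)} = 20 N$ ($s{\left(N \right)} = 5 \cdot 4 N = 20 N$)
$\sqrt{\frac{1}{-114480 + 262951} + s{\left(d{\left(2 \right)} \right)}} = \sqrt{\frac{1}{-114480 + 262951} + 20 \left(\left(- \frac{2}{7}\right) 2 \left(23 + 2\right)\right)} = \sqrt{\frac{1}{148471} + 20 \left(\left(- \frac{2}{7}\right) 2 \cdot 25\right)} = \sqrt{\frac{1}{148471} + 20 \left(- \frac{100}{7}\right)} = \sqrt{\frac{1}{148471} - \frac{2000}{7}} = \sqrt{- \frac{296941993}{1039297}} = \frac{i \sqrt{308610922498921}}{1039297}$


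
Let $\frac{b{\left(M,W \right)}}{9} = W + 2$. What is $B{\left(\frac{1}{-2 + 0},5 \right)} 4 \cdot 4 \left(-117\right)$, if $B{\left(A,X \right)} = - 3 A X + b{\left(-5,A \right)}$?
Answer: $-39312$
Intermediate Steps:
$b{\left(M,W \right)} = 18 + 9 W$ ($b{\left(M,W \right)} = 9 \left(W + 2\right) = 9 \left(2 + W\right) = 18 + 9 W$)
$B{\left(A,X \right)} = 18 + 9 A - 3 A X$ ($B{\left(A,X \right)} = - 3 A X + \left(18 + 9 A\right) = 18 + 9 A - 3 A X$)
$B{\left(\frac{1}{-2 + 0},5 \right)} 4 \cdot 4 \left(-117\right) = \left(18 + \frac{9}{-2 + 0} - 3 \frac{1}{-2 + 0} \cdot 5\right) 4 \cdot 4 \left(-117\right) = \left(18 + \frac{9}{-2} - 3 \frac{1}{-2} \cdot 5\right) 4 \cdot 4 \left(-117\right) = \left(18 + 9 \left(- \frac{1}{2}\right) - \left(- \frac{3}{2}\right) 5\right) 4 \cdot 4 \left(-117\right) = \left(18 - \frac{9}{2} + \frac{15}{2}\right) 4 \cdot 4 \left(-117\right) = 21 \cdot 4 \cdot 4 \left(-117\right) = 84 \cdot 4 \left(-117\right) = 336 \left(-117\right) = -39312$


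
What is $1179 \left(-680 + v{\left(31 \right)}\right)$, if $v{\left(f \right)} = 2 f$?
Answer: $-728622$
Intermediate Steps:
$1179 \left(-680 + v{\left(31 \right)}\right) = 1179 \left(-680 + 2 \cdot 31\right) = 1179 \left(-680 + 62\right) = 1179 \left(-618\right) = -728622$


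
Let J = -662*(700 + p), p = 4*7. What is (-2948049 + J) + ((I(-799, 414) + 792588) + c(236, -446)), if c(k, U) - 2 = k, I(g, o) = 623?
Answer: -2636536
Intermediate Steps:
c(k, U) = 2 + k
p = 28
J = -481936 (J = -662*(700 + 28) = -662*728 = -481936)
(-2948049 + J) + ((I(-799, 414) + 792588) + c(236, -446)) = (-2948049 - 481936) + ((623 + 792588) + (2 + 236)) = -3429985 + (793211 + 238) = -3429985 + 793449 = -2636536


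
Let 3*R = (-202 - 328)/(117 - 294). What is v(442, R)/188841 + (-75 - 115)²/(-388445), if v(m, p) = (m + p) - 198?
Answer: -713875529854/7790231146419 ≈ -0.091637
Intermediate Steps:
R = 530/531 (R = ((-202 - 328)/(117 - 294))/3 = (-530/(-177))/3 = (-530*(-1/177))/3 = (⅓)*(530/177) = 530/531 ≈ 0.99812)
v(m, p) = -198 + m + p
v(442, R)/188841 + (-75 - 115)²/(-388445) = (-198 + 442 + 530/531)/188841 + (-75 - 115)²/(-388445) = (130094/531)*(1/188841) + (-190)²*(-1/388445) = 130094/100274571 + 36100*(-1/388445) = 130094/100274571 - 7220/77689 = -713875529854/7790231146419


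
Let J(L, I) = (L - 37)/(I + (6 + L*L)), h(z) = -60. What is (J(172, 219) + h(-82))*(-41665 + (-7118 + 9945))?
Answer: 69458073390/29809 ≈ 2.3301e+6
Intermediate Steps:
J(L, I) = (-37 + L)/(6 + I + L**2) (J(L, I) = (-37 + L)/(I + (6 + L**2)) = (-37 + L)/(6 + I + L**2))
(J(172, 219) + h(-82))*(-41665 + (-7118 + 9945)) = ((-37 + 172)/(6 + 219 + 172**2) - 60)*(-41665 + (-7118 + 9945)) = (135/(6 + 219 + 29584) - 60)*(-41665 + 2827) = (135/29809 - 60)*(-38838) = -1788405/29809*(-38838) = 69458073390/29809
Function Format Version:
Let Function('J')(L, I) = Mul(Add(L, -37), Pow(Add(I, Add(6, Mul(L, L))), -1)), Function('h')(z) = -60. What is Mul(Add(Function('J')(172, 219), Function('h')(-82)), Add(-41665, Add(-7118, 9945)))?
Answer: Rational(69458073390, 29809) ≈ 2.3301e+6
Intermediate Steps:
Function('J')(L, I) = Mul(Pow(Add(6, I, Pow(L, 2)), -1), Add(-37, L)) (Function('J')(L, I) = Mul(Add(-37, L), Pow(Add(I, Add(6, Pow(L, 2))), -1)) = Mul(Add(-37, L), Pow(Add(6, I, Pow(L, 2)), -1)) = Mul(Pow(Add(6, I, Pow(L, 2)), -1), Add(-37, L)))
Mul(Add(Function('J')(172, 219), Function('h')(-82)), Add(-41665, Add(-7118, 9945))) = Mul(Add(Mul(Pow(Add(6, 219, Pow(172, 2)), -1), Add(-37, 172)), -60), Add(-41665, Add(-7118, 9945))) = Mul(Add(Mul(Pow(Add(6, 219, 29584), -1), 135), -60), Add(-41665, 2827)) = Mul(Add(Mul(Pow(29809, -1), 135), -60), -38838) = Mul(Add(Mul(Rational(1, 29809), 135), -60), -38838) = Mul(Add(Rational(135, 29809), -60), -38838) = Mul(Rational(-1788405, 29809), -38838) = Rational(69458073390, 29809)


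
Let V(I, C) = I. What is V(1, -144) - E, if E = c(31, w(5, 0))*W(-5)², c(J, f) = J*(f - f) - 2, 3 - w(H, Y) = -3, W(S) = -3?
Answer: 19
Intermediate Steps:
w(H, Y) = 6 (w(H, Y) = 3 - 1*(-3) = 3 + 3 = 6)
c(J, f) = -2 (c(J, f) = J*0 - 2 = 0 - 2 = -2)
E = -18 (E = -2*(-3)² = -2*9 = -18)
V(1, -144) - E = 1 - 1*(-18) = 1 + 18 = 19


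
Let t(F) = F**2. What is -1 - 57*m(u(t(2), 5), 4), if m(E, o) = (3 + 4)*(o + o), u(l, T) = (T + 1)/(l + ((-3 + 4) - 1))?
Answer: -3193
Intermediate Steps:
u(l, T) = (1 + T)/l (u(l, T) = (1 + T)/(l + (1 - 1)) = (1 + T)/(l + 0) = (1 + T)/l)
m(E, o) = 14*o (m(E, o) = 7*(2*o) = 14*o)
-1 - 57*m(u(t(2), 5), 4) = -1 - 798*4 = -1 - 57*56 = -1 - 3192 = -3193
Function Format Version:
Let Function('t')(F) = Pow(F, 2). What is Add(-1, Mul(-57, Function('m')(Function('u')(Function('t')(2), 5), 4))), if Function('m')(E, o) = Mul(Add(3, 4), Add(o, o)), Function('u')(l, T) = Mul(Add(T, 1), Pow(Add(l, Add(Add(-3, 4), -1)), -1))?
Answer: -3193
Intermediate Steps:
Function('u')(l, T) = Mul(Pow(l, -1), Add(1, T)) (Function('u')(l, T) = Mul(Add(1, T), Pow(Add(l, Add(1, -1)), -1)) = Mul(Add(1, T), Pow(Add(l, 0), -1)) = Mul(Add(1, T), Pow(l, -1)) = Mul(Pow(l, -1), Add(1, T)))
Function('m')(E, o) = Mul(14, o) (Function('m')(E, o) = Mul(7, Mul(2, o)) = Mul(14, o))
Add(-1, Mul(-57, Function('m')(Function('u')(Function('t')(2), 5), 4))) = Add(-1, Mul(-57, Mul(14, 4))) = Add(-1, Mul(-57, 56)) = Add(-1, -3192) = -3193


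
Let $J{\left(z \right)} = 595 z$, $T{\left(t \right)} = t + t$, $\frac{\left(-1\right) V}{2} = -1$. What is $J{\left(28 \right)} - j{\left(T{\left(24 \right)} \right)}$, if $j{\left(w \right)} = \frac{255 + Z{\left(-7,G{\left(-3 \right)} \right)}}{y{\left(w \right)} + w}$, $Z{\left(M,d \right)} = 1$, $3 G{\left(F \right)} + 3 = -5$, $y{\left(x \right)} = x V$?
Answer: $\frac{149924}{9} \approx 16658.0$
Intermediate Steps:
$V = 2$ ($V = \left(-2\right) \left(-1\right) = 2$)
$y{\left(x \right)} = 2 x$ ($y{\left(x \right)} = x 2 = 2 x$)
$T{\left(t \right)} = 2 t$
$G{\left(F \right)} = - \frac{8}{3}$ ($G{\left(F \right)} = -1 + \frac{1}{3} \left(-5\right) = -1 - \frac{5}{3} = - \frac{8}{3}$)
$j{\left(w \right)} = \frac{256}{3 w}$ ($j{\left(w \right)} = \frac{255 + 1}{2 w + w} = \frac{256}{3 w}$)
$J{\left(28 \right)} - j{\left(T{\left(24 \right)} \right)} = 595 \cdot 28 - \frac{256}{3 \cdot 2 \cdot 24} = 16660 - \frac{256}{3 \cdot 48} = 16660 - \frac{256}{3} \cdot \frac{1}{48} = 16660 - \frac{16}{9} = \frac{149924}{9}$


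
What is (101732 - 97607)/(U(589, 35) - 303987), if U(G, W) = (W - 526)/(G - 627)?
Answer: -31350/2310203 ≈ -0.013570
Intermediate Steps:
U(G, W) = (-526 + W)/(-627 + G)
(101732 - 97607)/(U(589, 35) - 303987) = (101732 - 97607)/((-526 + 35)/(-627 + 589) - 303987) = 4125/(-491/(-38) - 303987) = 4125/(-1/38*(-491) - 303987) = 4125/(491/38 - 303987) = 4125/(-11551015/38) = 4125*(-38/11551015) = -31350/2310203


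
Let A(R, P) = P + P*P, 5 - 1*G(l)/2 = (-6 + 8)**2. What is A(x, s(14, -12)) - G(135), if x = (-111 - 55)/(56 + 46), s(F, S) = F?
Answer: 208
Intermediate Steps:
G(l) = 2 (G(l) = 10 - 2*(-6 + 8)**2 = 10 - 2*2**2 = 10 - 2*4 = 10 - 8 = 2)
x = -83/51 (x = -166/102 = -166*1/102 = -83/51 ≈ -1.6275)
A(R, P) = P + P**2
A(x, s(14, -12)) - G(135) = 14*(1 + 14) - 1*2 = 14*15 - 2 = 210 - 2 = 208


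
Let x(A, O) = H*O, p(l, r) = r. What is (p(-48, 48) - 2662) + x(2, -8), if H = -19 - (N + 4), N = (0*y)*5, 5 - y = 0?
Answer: -2430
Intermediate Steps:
y = 5 (y = 5 - 1*0 = 5 + 0 = 5)
N = 0 (N = (0*5)*5 = 0*5 = 0)
H = -23 (H = -19 - (0 + 4) = -19 - 1*4 = -19 - 4 = -23)
x(A, O) = -23*O
(p(-48, 48) - 2662) + x(2, -8) = (48 - 2662) - 23*(-8) = -2614 + 184 = -2430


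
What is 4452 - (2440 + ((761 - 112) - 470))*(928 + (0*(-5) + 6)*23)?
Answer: -2787402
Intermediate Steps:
4452 - (2440 + ((761 - 112) - 470))*(928 + (0*(-5) + 6)*23) = 4452 - (2440 + (649 - 470))*(928 + (0 + 6)*23) = 4452 - (2440 + 179)*(928 + 6*23) = 4452 - 2619*(928 + 138) = 4452 - 2619*1066 = 4452 - 1*2791854 = 4452 - 2791854 = -2787402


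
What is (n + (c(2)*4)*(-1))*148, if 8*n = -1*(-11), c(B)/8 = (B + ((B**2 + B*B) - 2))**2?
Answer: -605801/2 ≈ -3.0290e+5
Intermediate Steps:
c(B) = 8*(-2 + B + 2*B**2)**2 (c(B) = 8*(B + ((B**2 + B*B) - 2))**2 = 8*(B + ((B**2 + B**2) - 2))**2 = 8*(B + (2*B**2 - 2))**2 = 8*(B + (-2 + 2*B**2))**2 = 8*(-2 + B + 2*B**2)**2)
n = 11/8 (n = (-1*(-11))/8 = (1/8)*11 = 11/8 ≈ 1.3750)
(n + (c(2)*4)*(-1))*148 = (11/8 + ((8*(-2 + 2 + 2*2**2)**2)*4)*(-1))*148 = (11/8 + ((8*(-2 + 2 + 2*4)**2)*4)*(-1))*148 = (11/8 + ((8*(-2 + 2 + 8)**2)*4)*(-1))*148 = (11/8 + ((8*8**2)*4)*(-1))*148 = (11/8 + ((8*64)*4)*(-1))*148 = (11/8 + (512*4)*(-1))*148 = (11/8 + 2048*(-1))*148 = (11/8 - 2048)*148 = -16373/8*148 = -605801/2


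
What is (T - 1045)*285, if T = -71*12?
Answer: -540645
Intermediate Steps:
T = -852
(T - 1045)*285 = (-852 - 1045)*285 = -1897*285 = -540645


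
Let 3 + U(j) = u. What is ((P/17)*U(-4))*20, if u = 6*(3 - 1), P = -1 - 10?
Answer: -1980/17 ≈ -116.47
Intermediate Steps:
P = -11
u = 12 (u = 6*2 = 12)
U(j) = 9 (U(j) = -3 + 12 = 9)
((P/17)*U(-4))*20 = (-11/17*9)*20 = (-11*1/17*9)*20 = -11/17*9*20 = -99/17*20 = -1980/17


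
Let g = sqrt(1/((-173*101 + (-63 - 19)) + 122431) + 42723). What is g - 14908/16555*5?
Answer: -14908/3311 + sqrt(117477306273431)/52438 ≈ 202.19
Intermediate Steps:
g = sqrt(117477306273431)/52438 (g = sqrt(1/((-17473 - 82) + 122431) + 42723) = sqrt(1/(-17555 + 122431) + 42723) = sqrt(1/104876 + 42723) = sqrt(4480617349/104876) = sqrt(117477306273431)/52438 ≈ 206.70)
g - 14908/16555*5 = sqrt(117477306273431)/52438 - 14908/16555*5 = sqrt(117477306273431)/52438 - 14908/3311 = -14908/3311 + sqrt(117477306273431)/52438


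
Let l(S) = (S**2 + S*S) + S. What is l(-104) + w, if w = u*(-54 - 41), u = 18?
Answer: 19818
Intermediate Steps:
l(S) = S + 2*S**2 (l(S) = (S**2 + S**2) + S = 2*S**2 + S = S + 2*S**2)
w = -1710 (w = 18*(-54 - 41) = 18*(-95) = -1710)
l(-104) + w = -104*(1 + 2*(-104)) - 1710 = -104*(1 - 208) - 1710 = -104*(-207) - 1710 = 21528 - 1710 = 19818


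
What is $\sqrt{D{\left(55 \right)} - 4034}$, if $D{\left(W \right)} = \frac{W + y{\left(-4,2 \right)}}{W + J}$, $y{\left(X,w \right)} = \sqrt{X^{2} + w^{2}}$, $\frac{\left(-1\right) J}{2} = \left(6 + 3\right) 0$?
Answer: $\frac{\sqrt{-12199825 + 110 \sqrt{5}}}{55} \approx 63.505 i$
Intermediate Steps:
$J = 0$ ($J = - 2 \left(6 + 3\right) 0 = - 2 \cdot 9 \cdot 0 = \left(-2\right) 0 = 0$)
$D{\left(W \right)} = \frac{W + 2 \sqrt{5}}{W}$ ($D{\left(W \right)} = \frac{W + \sqrt{\left(-4\right)^{2} + 2^{2}}}{W + 0} = \frac{W + \sqrt{16 + 4}}{W} = \frac{W + \sqrt{20}}{W} = \frac{W + 2 \sqrt{5}}{W}$)
$\sqrt{D{\left(55 \right)} - 4034} = \sqrt{\frac{55 + 2 \sqrt{5}}{55} - 4034} = \sqrt{\left(1 + \frac{2 \sqrt{5}}{55}\right) - 4034} = \sqrt{-4033 + \frac{2 \sqrt{5}}{55}}$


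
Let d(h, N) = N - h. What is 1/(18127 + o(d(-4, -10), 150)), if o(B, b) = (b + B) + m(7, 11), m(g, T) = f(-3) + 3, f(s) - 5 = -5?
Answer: 1/18274 ≈ 5.4723e-5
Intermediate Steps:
f(s) = 0 (f(s) = 5 - 5 = 0)
m(g, T) = 3 (m(g, T) = 0 + 3 = 3)
o(B, b) = 3 + B + b (o(B, b) = (b + B) + 3 = (B + b) + 3 = 3 + B + b)
1/(18127 + o(d(-4, -10), 150)) = 1/(18127 + (3 + (-10 - 1*(-4)) + 150)) = 1/(18127 + (3 + (-10 + 4) + 150)) = 1/(18127 + (3 - 6 + 150)) = 1/(18127 + 147) = 1/18274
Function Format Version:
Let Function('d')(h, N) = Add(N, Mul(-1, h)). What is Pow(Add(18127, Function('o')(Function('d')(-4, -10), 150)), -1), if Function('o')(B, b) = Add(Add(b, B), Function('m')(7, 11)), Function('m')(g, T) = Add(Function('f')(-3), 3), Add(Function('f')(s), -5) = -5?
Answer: Rational(1, 18274) ≈ 5.4723e-5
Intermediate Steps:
Function('f')(s) = 0 (Function('f')(s) = Add(5, -5) = 0)
Function('m')(g, T) = 3 (Function('m')(g, T) = Add(0, 3) = 3)
Function('o')(B, b) = Add(3, B, b) (Function('o')(B, b) = Add(Add(b, B), 3) = Add(Add(B, b), 3) = Add(3, B, b))
Pow(Add(18127, Function('o')(Function('d')(-4, -10), 150)), -1) = Pow(Add(18127, Add(3, Add(-10, Mul(-1, -4)), 150)), -1) = Pow(Add(18127, Add(3, Add(-10, 4), 150)), -1) = Pow(Add(18127, Add(3, -6, 150)), -1) = Pow(Add(18127, 147), -1) = Pow(18274, -1) = Rational(1, 18274)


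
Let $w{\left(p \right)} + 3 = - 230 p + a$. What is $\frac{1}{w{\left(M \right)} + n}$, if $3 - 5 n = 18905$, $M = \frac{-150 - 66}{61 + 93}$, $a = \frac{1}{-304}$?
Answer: $- \frac{117040}{405052721} \approx -0.00028895$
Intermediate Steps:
$a = - \frac{1}{304} \approx -0.0032895$
$M = - \frac{108}{77}$ ($M = - \frac{216}{154} = \left(-216\right) \frac{1}{154} = - \frac{108}{77} \approx -1.4026$)
$w{\left(p \right)} = - \frac{913}{304} - 230 p$ ($w{\left(p \right)} = -3 - \left(\frac{1}{304} + 230 p\right) = - \frac{913}{304} - 230 p$)
$n = - \frac{18902}{5}$ ($n = \frac{3}{5} - 3781 = - \frac{18902}{5} \approx -3780.4$)
$\frac{1}{w{\left(M \right)} + n} = \frac{1}{\left(- \frac{913}{304} - - \frac{24840}{77}\right) - \frac{18902}{5}} = \frac{1}{\left(- \frac{913}{304} + \frac{24840}{77}\right) - \frac{18902}{5}} = \frac{1}{\frac{7481059}{23408} - \frac{18902}{5}} = \frac{1}{- \frac{405052721}{117040}} = - \frac{117040}{405052721}$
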